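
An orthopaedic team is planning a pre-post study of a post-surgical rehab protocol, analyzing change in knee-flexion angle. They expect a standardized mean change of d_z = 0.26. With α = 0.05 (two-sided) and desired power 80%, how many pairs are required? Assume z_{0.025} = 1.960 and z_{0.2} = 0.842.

n = 117 pairs

For a paired (one-sample on differences) test: n = ((z_{α/2} + z_β) / d)².
z_{α/2} + z_β = 1.960 + 0.842 = 2.802.
n = (2.802 / 0.26)² = 10.777² = 116.14.
Round up.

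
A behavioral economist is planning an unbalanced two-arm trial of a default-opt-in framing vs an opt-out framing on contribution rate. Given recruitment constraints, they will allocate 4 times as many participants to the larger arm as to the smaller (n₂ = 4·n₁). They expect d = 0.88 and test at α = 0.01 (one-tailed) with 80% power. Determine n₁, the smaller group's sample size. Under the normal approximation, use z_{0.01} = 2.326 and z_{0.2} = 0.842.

With allocation ratio k = n₂/n₁ = 4, Var(x̄₁−x̄₂) = σ²(1/n₁ + 1/(k·n₁)) = σ²·(k+1)/(k·n₁).
So n₁ = (1 + 1/k)·((z_{α} + z_β)/d)² = 1.250 × (3.168/0.88)².
n₁ = 1.250 × 12.96 = 16.2.
Round up: n₁ = 17, giving n₂ = 4 × 17 = 68.

n₁ = 17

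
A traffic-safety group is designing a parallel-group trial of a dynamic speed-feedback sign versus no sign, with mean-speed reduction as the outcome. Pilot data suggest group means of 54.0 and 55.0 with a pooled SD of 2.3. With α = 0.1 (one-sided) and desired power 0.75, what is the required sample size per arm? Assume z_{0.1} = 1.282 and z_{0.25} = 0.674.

Cohen's d = |M₁ − M₂| / SD_pooled = |54.0 − 55.0| / 2.3 = 1.0 / 2.3 = 0.435.
For two independent groups with equal n: n = 2·((z_{α} + z_β) / d)².
z_{α} + z_β = 1.282 + 0.674 = 1.956.
n = 2 × (1.956 / 0.435)² = 2 × 4.497² = 2 × 20.22 = 40.4.
Round up to the next whole participant.

n = 41 per group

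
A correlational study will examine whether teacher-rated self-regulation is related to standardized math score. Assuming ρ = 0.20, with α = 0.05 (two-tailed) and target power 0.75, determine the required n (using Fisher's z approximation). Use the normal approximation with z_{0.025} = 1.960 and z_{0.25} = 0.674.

Fisher's z: C = ½·ln((1+r)/(1−r)) = ½·ln(1.5000) = 0.2027.
n = ((z_{α/2} + z_β)/C)² + 3.
(1.960 + 0.674) / 0.2027 = 2.634 / 0.2027 = 12.995.
n = 12.995² + 3 = 168.86 + 3 = 171.9.
Round up.

n = 172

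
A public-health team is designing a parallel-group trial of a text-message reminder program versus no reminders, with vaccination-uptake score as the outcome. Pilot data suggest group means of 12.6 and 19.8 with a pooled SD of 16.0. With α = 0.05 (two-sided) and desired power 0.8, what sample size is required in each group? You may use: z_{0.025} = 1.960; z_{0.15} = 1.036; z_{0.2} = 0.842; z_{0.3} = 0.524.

Cohen's d = |M₁ − M₂| / SD_pooled = |12.6 − 19.8| / 16.0 = 7.2 / 16.0 = 0.450.
For two independent groups with equal n: n = 2·((z_{α/2} + z_β) / d)².
z_{α/2} + z_β = 1.960 + 0.842 = 2.802.
n = 2 × (2.802 / 0.450)² = 2 × 6.227² = 2 × 38.77 = 77.5.
Round up to the next whole participant.

n = 78 per group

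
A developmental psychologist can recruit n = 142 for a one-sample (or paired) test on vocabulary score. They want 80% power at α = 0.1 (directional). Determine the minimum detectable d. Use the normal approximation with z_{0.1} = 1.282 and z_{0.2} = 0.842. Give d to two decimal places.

For a single sample (or paired design) of n = 142: d_min = (z_{α} + z_β)/√n.
z-sum = 1.282 + 0.842 = 2.124.
d_min = 2.124 / √142 = 2.124 / 11.916 = 0.178.

d_min ≈ 0.18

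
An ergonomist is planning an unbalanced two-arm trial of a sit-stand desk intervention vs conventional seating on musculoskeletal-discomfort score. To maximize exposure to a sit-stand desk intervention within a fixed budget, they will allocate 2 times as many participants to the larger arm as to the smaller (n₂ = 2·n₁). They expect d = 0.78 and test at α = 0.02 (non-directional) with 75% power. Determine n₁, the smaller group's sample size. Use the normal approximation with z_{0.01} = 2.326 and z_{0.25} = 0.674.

With allocation ratio k = n₂/n₁ = 2, Var(x̄₁−x̄₂) = σ²(1/n₁ + 1/(k·n₁)) = σ²·(k+1)/(k·n₁).
So n₁ = (1 + 1/k)·((z_{α/2} + z_β)/d)² = 1.500 × (3.000/0.78)².
n₁ = 1.500 × 14.79 = 22.2.
Round up: n₁ = 23, giving n₂ = 2 × 23 = 46.

n₁ = 23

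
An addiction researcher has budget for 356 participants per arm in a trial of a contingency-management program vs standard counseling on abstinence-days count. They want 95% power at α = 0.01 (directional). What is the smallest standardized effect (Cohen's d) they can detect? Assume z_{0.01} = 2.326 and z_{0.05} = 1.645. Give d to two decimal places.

For two independent groups of n = 356 each: d_min = (z_{α} + z_β)·√(2/n).
z-sum = 2.326 + 1.645 = 3.971.
d_min = 3.971 × √(2/356) = 3.971 × 0.0750 = 0.298.

d_min ≈ 0.30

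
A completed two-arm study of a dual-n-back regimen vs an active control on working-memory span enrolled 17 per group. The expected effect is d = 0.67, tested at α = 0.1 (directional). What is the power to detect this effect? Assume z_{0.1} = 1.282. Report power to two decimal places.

For two equal groups, power = Φ(d·√(n/2) − z_{α}).
d·√(n/2) = 0.67 × √(17/2) = 0.67 × 2.915 = 1.953.
z_β = 1.953 − 1.282 = 0.671.
Power = Φ(0.671) = 0.749.

power ≈ 0.75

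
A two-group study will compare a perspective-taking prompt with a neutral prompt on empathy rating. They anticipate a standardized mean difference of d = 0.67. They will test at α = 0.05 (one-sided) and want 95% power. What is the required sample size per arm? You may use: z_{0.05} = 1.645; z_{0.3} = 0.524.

For two independent groups with equal n: n = 2·((z_{α} + z_β) / d)².
z_{α} + z_β = 1.645 + 1.645 = 3.290.
n = 2 × (3.290 / 0.67)² = 2 × 4.910² = 2 × 24.11 = 48.2.
Round up to the next whole participant.

n = 49 per group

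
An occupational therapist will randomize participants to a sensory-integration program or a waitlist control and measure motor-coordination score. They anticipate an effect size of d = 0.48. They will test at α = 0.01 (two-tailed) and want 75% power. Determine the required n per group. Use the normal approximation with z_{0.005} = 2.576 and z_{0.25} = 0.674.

For two independent groups with equal n: n = 2·((z_{α/2} + z_β) / d)².
z_{α/2} + z_β = 2.576 + 0.674 = 3.250.
n = 2 × (3.250 / 0.48)² = 2 × 6.771² = 2 × 45.84 = 91.7.
Round up to the next whole participant.

n = 92 per group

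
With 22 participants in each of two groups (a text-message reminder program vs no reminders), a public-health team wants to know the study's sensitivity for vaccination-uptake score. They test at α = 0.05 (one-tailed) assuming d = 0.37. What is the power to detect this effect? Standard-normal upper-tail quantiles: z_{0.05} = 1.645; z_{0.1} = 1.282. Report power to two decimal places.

power ≈ 0.34

For two equal groups, power = Φ(d·√(n/2) − z_{α}).
d·√(n/2) = 0.37 × √(22/2) = 0.37 × 3.317 = 1.227.
z_β = 1.227 − 1.645 = -0.418.
Power = Φ(-0.418) = 0.338.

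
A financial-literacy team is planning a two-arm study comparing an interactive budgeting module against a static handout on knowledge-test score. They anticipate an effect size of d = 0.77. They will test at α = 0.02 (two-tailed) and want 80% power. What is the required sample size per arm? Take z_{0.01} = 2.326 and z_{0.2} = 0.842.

n = 34 per group

For two independent groups with equal n: n = 2·((z_{α/2} + z_β) / d)².
z_{α/2} + z_β = 2.326 + 0.842 = 3.168.
n = 2 × (3.168 / 0.77)² = 2 × 4.114² = 2 × 16.93 = 33.9.
Round up to the next whole participant.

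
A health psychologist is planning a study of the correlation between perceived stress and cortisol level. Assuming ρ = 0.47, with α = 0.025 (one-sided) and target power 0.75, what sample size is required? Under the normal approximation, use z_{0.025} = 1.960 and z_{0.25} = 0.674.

n = 30

Fisher's z: C = ½·ln((1+r)/(1−r)) = ½·ln(2.7736) = 0.5101.
n = ((z_{α} + z_β)/C)² + 3.
(1.960 + 0.674) / 0.5101 = 2.634 / 0.5101 = 5.164.
n = 5.164² + 3 = 26.66 + 3 = 29.7.
Round up.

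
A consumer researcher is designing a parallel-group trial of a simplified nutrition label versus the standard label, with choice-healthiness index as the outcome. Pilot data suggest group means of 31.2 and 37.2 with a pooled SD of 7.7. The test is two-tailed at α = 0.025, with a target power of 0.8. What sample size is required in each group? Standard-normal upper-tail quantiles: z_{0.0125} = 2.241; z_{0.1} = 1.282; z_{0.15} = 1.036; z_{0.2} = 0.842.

Cohen's d = |M₁ − M₂| / SD_pooled = |31.2 − 37.2| / 7.7 = 6.0 / 7.7 = 0.779.
For two independent groups with equal n: n = 2·((z_{α/2} + z_β) / d)².
z_{α/2} + z_β = 2.241 + 0.842 = 3.083.
n = 2 × (3.083 / 0.779)² = 2 × 3.958² = 2 × 15.66 = 31.3.
Round up to the next whole participant.

n = 32 per group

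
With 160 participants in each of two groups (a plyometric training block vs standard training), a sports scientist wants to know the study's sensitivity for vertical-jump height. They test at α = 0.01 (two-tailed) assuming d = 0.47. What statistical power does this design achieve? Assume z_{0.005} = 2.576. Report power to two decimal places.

power ≈ 0.95

For two equal groups, power = Φ(d·√(n/2) − z_{α/2}).
d·√(n/2) = 0.47 × √(160/2) = 0.47 × 8.944 = 4.204.
z_β = 4.204 − 2.576 = 1.628.
Power = Φ(1.628) = 0.948.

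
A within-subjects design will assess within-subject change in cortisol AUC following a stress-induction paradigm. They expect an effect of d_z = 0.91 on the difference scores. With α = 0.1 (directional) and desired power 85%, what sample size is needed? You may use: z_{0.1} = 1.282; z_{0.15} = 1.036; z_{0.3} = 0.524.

For a paired (one-sample on differences) test: n = ((z_{α} + z_β) / d)².
z_{α} + z_β = 1.282 + 1.036 = 2.318.
n = (2.318 / 0.91)² = 2.547² = 6.49.
Round up.

n = 7 pairs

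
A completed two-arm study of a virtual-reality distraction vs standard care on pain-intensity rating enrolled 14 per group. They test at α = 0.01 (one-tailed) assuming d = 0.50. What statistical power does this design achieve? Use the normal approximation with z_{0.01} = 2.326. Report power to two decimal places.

For two equal groups, power = Φ(d·√(n/2) − z_{α}).
d·√(n/2) = 0.50 × √(14/2) = 0.50 × 2.646 = 1.323.
z_β = 1.323 − 2.326 = -1.003.
Power = Φ(-1.003) = 0.158.

power ≈ 0.16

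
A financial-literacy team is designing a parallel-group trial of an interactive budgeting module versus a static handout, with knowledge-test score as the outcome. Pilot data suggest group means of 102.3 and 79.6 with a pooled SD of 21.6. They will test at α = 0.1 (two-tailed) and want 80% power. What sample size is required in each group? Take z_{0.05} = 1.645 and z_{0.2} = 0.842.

Cohen's d = |M₁ − M₂| / SD_pooled = |102.3 − 79.6| / 21.6 = 22.7 / 21.6 = 1.051.
For two independent groups with equal n: n = 2·((z_{α/2} + z_β) / d)².
z_{α/2} + z_β = 1.645 + 0.842 = 2.487.
n = 2 × (2.487 / 1.051)² = 2 × 2.366² = 2 × 5.60 = 11.2.
Round up to the next whole participant.

n = 12 per group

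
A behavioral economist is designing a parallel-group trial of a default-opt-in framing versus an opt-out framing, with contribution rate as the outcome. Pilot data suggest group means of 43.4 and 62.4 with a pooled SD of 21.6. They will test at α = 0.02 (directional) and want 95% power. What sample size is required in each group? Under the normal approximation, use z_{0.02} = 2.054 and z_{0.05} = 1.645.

Cohen's d = |M₁ − M₂| / SD_pooled = |43.4 − 62.4| / 21.6 = 19.0 / 21.6 = 0.880.
For two independent groups with equal n: n = 2·((z_{α} + z_β) / d)².
z_{α} + z_β = 2.054 + 1.645 = 3.699.
n = 2 × (3.699 / 0.880)² = 2 × 4.203² = 2 × 17.67 = 35.3.
Round up to the next whole participant.

n = 36 per group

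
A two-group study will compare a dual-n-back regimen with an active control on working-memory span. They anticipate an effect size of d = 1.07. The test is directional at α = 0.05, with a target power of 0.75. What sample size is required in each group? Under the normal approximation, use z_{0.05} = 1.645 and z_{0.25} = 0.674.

n = 10 per group

For two independent groups with equal n: n = 2·((z_{α} + z_β) / d)².
z_{α} + z_β = 1.645 + 0.674 = 2.319.
n = 2 × (2.319 / 1.07)² = 2 × 2.167² = 2 × 4.70 = 9.4.
Round up to the next whole participant.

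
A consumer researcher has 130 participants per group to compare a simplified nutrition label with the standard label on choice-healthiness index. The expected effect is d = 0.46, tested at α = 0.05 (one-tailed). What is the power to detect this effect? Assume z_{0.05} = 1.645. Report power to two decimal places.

For two equal groups, power = Φ(d·√(n/2) − z_{α}).
d·√(n/2) = 0.46 × √(130/2) = 0.46 × 8.062 = 3.709.
z_β = 3.709 − 1.645 = 2.064.
Power = Φ(2.064) = 0.980.

power ≈ 0.98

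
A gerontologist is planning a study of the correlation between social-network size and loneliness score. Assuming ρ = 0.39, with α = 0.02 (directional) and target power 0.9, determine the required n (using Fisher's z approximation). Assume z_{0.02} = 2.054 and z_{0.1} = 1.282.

Fisher's z: C = ½·ln((1+r)/(1−r)) = ½·ln(2.2787) = 0.4118.
n = ((z_{α} + z_β)/C)² + 3.
(2.054 + 1.282) / 0.4118 = 3.336 / 0.4118 = 8.101.
n = 8.101² + 3 = 65.63 + 3 = 68.6.
Round up.

n = 69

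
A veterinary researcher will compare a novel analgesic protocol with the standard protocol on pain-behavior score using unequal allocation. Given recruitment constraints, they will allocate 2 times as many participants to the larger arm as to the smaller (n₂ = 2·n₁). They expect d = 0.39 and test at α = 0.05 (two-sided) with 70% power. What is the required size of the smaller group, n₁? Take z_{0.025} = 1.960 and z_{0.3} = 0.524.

With allocation ratio k = n₂/n₁ = 2, Var(x̄₁−x̄₂) = σ²(1/n₁ + 1/(k·n₁)) = σ²·(k+1)/(k·n₁).
So n₁ = (1 + 1/k)·((z_{α/2} + z_β)/d)² = 1.500 × (2.484/0.39)².
n₁ = 1.500 × 40.57 = 60.9.
Round up: n₁ = 61, giving n₂ = 2 × 61 = 122.

n₁ = 61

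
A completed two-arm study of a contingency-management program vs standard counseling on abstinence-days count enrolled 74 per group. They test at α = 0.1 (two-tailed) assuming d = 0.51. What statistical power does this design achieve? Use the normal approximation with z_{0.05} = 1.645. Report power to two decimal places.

For two equal groups, power = Φ(d·√(n/2) − z_{α/2}).
d·√(n/2) = 0.51 × √(74/2) = 0.51 × 6.083 = 3.102.
z_β = 3.102 − 1.645 = 1.457.
Power = Φ(1.457) = 0.927.

power ≈ 0.93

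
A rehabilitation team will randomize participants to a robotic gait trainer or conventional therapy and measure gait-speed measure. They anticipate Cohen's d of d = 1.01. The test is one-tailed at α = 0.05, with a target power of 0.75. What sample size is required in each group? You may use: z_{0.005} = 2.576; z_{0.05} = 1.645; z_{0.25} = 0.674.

For two independent groups with equal n: n = 2·((z_{α} + z_β) / d)².
z_{α} + z_β = 1.645 + 0.674 = 2.319.
n = 2 × (2.319 / 1.01)² = 2 × 2.296² = 2 × 5.27 = 10.5.
Round up to the next whole participant.

n = 11 per group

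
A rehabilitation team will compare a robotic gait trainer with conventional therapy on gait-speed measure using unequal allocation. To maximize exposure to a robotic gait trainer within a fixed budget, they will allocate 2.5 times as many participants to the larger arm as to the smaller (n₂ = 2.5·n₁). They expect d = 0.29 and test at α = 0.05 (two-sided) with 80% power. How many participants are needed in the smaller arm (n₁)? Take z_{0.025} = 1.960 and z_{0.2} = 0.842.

With allocation ratio k = n₂/n₁ = 2.5, Var(x̄₁−x̄₂) = σ²(1/n₁ + 1/(k·n₁)) = σ²·(k+1)/(k·n₁).
So n₁ = (1 + 1/k)·((z_{α/2} + z_β)/d)² = 1.400 × (2.802/0.29)².
n₁ = 1.400 × 93.36 = 130.7.
Round up: n₁ = 131, giving n₂ = ⌈2.5 × 131⌉ = ⌈327.5⌉ = 328.

n₁ = 131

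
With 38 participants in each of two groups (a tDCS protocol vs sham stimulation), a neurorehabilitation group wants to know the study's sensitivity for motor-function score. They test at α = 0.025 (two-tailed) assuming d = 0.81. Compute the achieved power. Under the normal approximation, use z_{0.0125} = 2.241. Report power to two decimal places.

For two equal groups, power = Φ(d·√(n/2) − z_{α/2}).
d·√(n/2) = 0.81 × √(38/2) = 0.81 × 4.359 = 3.531.
z_β = 3.531 − 2.241 = 1.290.
Power = Φ(1.290) = 0.901.

power ≈ 0.90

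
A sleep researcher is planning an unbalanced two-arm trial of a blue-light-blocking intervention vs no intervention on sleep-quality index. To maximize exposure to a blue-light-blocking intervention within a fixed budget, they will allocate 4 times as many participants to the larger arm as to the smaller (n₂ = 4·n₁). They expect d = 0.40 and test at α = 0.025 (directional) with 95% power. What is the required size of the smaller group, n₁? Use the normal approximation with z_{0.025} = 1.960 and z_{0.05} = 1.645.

n₁ = 102

With allocation ratio k = n₂/n₁ = 4, Var(x̄₁−x̄₂) = σ²(1/n₁ + 1/(k·n₁)) = σ²·(k+1)/(k·n₁).
So n₁ = (1 + 1/k)·((z_{α} + z_β)/d)² = 1.250 × (3.605/0.40)².
n₁ = 1.250 × 81.23 = 101.5.
Round up: n₁ = 102, giving n₂ = 4 × 102 = 408.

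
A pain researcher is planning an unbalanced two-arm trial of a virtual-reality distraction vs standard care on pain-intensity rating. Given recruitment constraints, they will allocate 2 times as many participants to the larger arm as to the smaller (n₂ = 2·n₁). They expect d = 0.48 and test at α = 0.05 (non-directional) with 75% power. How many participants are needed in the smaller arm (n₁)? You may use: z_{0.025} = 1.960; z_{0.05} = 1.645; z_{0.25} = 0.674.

n₁ = 46

With allocation ratio k = n₂/n₁ = 2, Var(x̄₁−x̄₂) = σ²(1/n₁ + 1/(k·n₁)) = σ²·(k+1)/(k·n₁).
So n₁ = (1 + 1/k)·((z_{α/2} + z_β)/d)² = 1.500 × (2.634/0.48)².
n₁ = 1.500 × 30.11 = 45.2.
Round up: n₁ = 46, giving n₂ = 2 × 46 = 92.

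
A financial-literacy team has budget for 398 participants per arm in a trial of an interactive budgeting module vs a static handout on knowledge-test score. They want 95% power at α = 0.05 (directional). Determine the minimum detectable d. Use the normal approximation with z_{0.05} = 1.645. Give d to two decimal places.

d_min ≈ 0.23

For two independent groups of n = 398 each: d_min = (z_{α} + z_β)·√(2/n).
z-sum = 1.645 + 1.645 = 3.290.
d_min = 3.290 × √(2/398) = 3.290 × 0.0709 = 0.233.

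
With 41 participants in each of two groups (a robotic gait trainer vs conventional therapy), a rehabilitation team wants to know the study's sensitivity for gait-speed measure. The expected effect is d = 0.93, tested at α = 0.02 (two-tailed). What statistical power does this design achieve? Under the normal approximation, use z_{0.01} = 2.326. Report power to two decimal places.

For two equal groups, power = Φ(d·√(n/2) − z_{α/2}).
d·√(n/2) = 0.93 × √(41/2) = 0.93 × 4.528 = 4.211.
z_β = 4.211 − 2.326 = 1.885.
Power = Φ(1.885) = 0.970.

power ≈ 0.97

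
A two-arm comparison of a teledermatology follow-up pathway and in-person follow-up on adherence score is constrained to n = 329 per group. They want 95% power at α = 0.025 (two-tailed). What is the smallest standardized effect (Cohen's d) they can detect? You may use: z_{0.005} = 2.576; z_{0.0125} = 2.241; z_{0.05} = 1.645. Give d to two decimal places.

For two independent groups of n = 329 each: d_min = (z_{α/2} + z_β)·√(2/n).
z-sum = 2.241 + 1.645 = 3.886.
d_min = 3.886 × √(2/329) = 3.886 × 0.0780 = 0.303.

d_min ≈ 0.30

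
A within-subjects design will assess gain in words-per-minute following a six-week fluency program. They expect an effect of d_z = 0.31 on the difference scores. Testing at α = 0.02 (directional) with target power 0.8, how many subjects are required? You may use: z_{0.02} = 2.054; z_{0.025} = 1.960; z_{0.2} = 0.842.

n = 88 pairs

For a paired (one-sample on differences) test: n = ((z_{α} + z_β) / d)².
z_{α} + z_β = 2.054 + 0.842 = 2.896.
n = (2.896 / 0.31)² = 9.342² = 87.27.
Round up.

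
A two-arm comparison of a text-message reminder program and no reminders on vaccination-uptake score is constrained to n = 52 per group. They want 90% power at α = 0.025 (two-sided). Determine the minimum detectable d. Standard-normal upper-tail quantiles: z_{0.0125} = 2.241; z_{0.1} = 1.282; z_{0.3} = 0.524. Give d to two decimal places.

For two independent groups of n = 52 each: d_min = (z_{α/2} + z_β)·√(2/n).
z-sum = 2.241 + 1.282 = 3.523.
d_min = 3.523 × √(2/52) = 3.523 × 0.1961 = 0.691.

d_min ≈ 0.69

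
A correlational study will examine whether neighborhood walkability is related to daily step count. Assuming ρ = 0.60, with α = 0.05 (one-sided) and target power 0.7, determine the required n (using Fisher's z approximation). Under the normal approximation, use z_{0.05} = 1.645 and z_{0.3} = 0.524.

Fisher's z: C = ½·ln((1+r)/(1−r)) = ½·ln(4.0000) = 0.6931.
n = ((z_{α} + z_β)/C)² + 3.
(1.645 + 0.524) / 0.6931 = 2.169 / 0.6931 = 3.129.
n = 3.129² + 3 = 9.79 + 3 = 12.8.
Round up.

n = 13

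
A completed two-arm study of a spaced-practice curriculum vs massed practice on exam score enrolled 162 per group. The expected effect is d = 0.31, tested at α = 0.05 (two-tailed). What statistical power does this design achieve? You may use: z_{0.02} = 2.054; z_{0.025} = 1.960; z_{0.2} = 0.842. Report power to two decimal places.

For two equal groups, power = Φ(d·√(n/2) − z_{α/2}).
d·√(n/2) = 0.31 × √(162/2) = 0.31 × 9.000 = 2.790.
z_β = 2.790 − 1.960 = 0.830.
Power = Φ(0.830) = 0.797.

power ≈ 0.80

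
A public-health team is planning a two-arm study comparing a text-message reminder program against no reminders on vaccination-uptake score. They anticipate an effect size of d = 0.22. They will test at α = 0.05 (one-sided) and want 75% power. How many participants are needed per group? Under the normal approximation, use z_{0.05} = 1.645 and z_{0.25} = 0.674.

n = 223 per group

For two independent groups with equal n: n = 2·((z_{α} + z_β) / d)².
z_{α} + z_β = 1.645 + 0.674 = 2.319.
n = 2 × (2.319 / 0.22)² = 2 × 10.541² = 2 × 111.11 = 222.2.
Round up to the next whole participant.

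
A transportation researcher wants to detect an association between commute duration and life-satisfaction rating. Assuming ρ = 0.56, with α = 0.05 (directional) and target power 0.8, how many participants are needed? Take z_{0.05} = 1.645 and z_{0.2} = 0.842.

n = 19

Fisher's z: C = ½·ln((1+r)/(1−r)) = ½·ln(3.5455) = 0.6328.
n = ((z_{α} + z_β)/C)² + 3.
(1.645 + 0.842) / 0.6328 = 2.487 / 0.6328 = 3.930.
n = 3.930² + 3 = 15.45 + 3 = 18.4.
Round up.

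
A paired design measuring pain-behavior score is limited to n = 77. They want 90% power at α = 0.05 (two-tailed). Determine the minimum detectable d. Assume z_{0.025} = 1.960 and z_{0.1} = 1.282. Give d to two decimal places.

For a single sample (or paired design) of n = 77: d_min = (z_{α/2} + z_β)/√n.
z-sum = 1.960 + 1.282 = 3.242.
d_min = 3.242 / √77 = 3.242 / 8.775 = 0.369.

d_min ≈ 0.37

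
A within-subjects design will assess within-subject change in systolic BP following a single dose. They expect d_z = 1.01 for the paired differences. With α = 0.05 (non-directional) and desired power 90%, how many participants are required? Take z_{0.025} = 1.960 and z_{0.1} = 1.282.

n = 11 pairs

For a paired (one-sample on differences) test: n = ((z_{α/2} + z_β) / d)².
z_{α/2} + z_β = 1.960 + 1.282 = 3.242.
n = (3.242 / 1.01)² = 3.210² = 10.30.
Round up.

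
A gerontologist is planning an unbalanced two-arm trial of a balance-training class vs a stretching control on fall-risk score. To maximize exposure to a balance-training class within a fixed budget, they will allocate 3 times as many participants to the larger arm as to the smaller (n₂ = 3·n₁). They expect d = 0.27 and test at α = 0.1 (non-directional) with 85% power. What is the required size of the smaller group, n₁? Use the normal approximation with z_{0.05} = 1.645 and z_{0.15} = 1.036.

With allocation ratio k = n₂/n₁ = 3, Var(x̄₁−x̄₂) = σ²(1/n₁ + 1/(k·n₁)) = σ²·(k+1)/(k·n₁).
So n₁ = (1 + 1/k)·((z_{α/2} + z_β)/d)² = 1.333 × (2.681/0.27)².
n₁ = 1.333 × 98.60 = 131.5.
Round up: n₁ = 132, giving n₂ = 3 × 132 = 396.

n₁ = 132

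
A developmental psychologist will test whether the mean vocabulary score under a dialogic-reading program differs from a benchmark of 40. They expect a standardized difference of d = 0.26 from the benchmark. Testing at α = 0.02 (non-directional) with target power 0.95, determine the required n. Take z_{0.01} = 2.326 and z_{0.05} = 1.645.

For a one-sample test: n = ((z_{α/2} + z_β) / d)².
z_{α/2} + z_β = 2.326 + 1.645 = 3.971.
n = (3.971 / 0.26)² = 15.273² = 233.27.
Round up.

n = 234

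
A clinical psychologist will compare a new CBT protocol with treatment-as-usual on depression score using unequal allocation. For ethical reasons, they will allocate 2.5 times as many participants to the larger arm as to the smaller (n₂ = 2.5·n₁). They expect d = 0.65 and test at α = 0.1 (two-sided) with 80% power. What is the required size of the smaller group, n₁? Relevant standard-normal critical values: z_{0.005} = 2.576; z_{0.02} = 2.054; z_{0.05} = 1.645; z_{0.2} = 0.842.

n₁ = 21

With allocation ratio k = n₂/n₁ = 2.5, Var(x̄₁−x̄₂) = σ²(1/n₁ + 1/(k·n₁)) = σ²·(k+1)/(k·n₁).
So n₁ = (1 + 1/k)·((z_{α/2} + z_β)/d)² = 1.400 × (2.487/0.65)².
n₁ = 1.400 × 14.64 = 20.5.
Round up: n₁ = 21, giving n₂ = ⌈2.5 × 21⌉ = ⌈52.5⌉ = 53.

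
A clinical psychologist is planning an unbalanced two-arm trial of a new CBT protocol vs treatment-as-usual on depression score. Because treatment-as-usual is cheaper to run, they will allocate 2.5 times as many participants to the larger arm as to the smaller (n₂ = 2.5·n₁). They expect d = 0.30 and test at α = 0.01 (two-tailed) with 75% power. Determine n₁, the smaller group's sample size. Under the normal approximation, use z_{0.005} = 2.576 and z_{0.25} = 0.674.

With allocation ratio k = n₂/n₁ = 2.5, Var(x̄₁−x̄₂) = σ²(1/n₁ + 1/(k·n₁)) = σ²·(k+1)/(k·n₁).
So n₁ = (1 + 1/k)·((z_{α/2} + z_β)/d)² = 1.400 × (3.250/0.30)².
n₁ = 1.400 × 117.36 = 164.3.
Round up: n₁ = 165, giving n₂ = ⌈2.5 × 165⌉ = ⌈412.5⌉ = 413.

n₁ = 165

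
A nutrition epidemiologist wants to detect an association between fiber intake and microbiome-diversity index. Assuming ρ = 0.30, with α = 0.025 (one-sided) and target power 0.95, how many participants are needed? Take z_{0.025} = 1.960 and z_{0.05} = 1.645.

n = 139

Fisher's z: C = ½·ln((1+r)/(1−r)) = ½·ln(1.8571) = 0.3095.
n = ((z_{α} + z_β)/C)² + 3.
(1.960 + 1.645) / 0.3095 = 3.605 / 0.3095 = 11.648.
n = 11.648² + 3 = 135.67 + 3 = 138.7.
Round up.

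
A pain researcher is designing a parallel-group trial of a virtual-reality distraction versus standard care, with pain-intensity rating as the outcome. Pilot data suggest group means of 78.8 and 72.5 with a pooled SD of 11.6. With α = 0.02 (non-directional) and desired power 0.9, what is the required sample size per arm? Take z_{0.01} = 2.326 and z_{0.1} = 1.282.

Cohen's d = |M₁ − M₂| / SD_pooled = |78.8 − 72.5| / 11.6 = 6.3 / 11.6 = 0.543.
For two independent groups with equal n: n = 2·((z_{α/2} + z_β) / d)².
z_{α/2} + z_β = 2.326 + 1.282 = 3.608.
n = 2 × (3.608 / 0.543)² = 2 × 6.645² = 2 × 44.15 = 88.3.
Round up to the next whole participant.

n = 89 per group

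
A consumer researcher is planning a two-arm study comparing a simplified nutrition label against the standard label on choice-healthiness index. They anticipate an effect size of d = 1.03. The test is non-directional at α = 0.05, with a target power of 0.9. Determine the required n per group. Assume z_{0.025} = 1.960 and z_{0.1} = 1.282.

n = 20 per group

For two independent groups with equal n: n = 2·((z_{α/2} + z_β) / d)².
z_{α/2} + z_β = 1.960 + 1.282 = 3.242.
n = 2 × (3.242 / 1.03)² = 2 × 3.148² = 2 × 9.91 = 19.8.
Round up to the next whole participant.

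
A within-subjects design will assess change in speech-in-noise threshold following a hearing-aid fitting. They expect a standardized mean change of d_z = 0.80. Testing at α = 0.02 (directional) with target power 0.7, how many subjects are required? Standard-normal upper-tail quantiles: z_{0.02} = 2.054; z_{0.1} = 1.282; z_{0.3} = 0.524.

For a paired (one-sample on differences) test: n = ((z_{α} + z_β) / d)².
z_{α} + z_β = 2.054 + 0.524 = 2.578.
n = (2.578 / 0.80)² = 3.222² = 10.38.
Round up.

n = 11 pairs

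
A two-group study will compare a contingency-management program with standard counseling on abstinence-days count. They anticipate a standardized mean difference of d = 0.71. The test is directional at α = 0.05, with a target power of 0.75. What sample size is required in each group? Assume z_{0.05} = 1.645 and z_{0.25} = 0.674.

n = 22 per group

For two independent groups with equal n: n = 2·((z_{α} + z_β) / d)².
z_{α} + z_β = 1.645 + 0.674 = 2.319.
n = 2 × (2.319 / 0.71)² = 2 × 3.266² = 2 × 10.67 = 21.3.
Round up to the next whole participant.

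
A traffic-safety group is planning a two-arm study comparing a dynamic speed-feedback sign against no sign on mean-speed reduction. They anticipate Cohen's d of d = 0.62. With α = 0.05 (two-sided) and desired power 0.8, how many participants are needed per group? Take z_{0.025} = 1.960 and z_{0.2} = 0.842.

For two independent groups with equal n: n = 2·((z_{α/2} + z_β) / d)².
z_{α/2} + z_β = 1.960 + 0.842 = 2.802.
n = 2 × (2.802 / 0.62)² = 2 × 4.519² = 2 × 20.42 = 40.8.
Round up to the next whole participant.

n = 41 per group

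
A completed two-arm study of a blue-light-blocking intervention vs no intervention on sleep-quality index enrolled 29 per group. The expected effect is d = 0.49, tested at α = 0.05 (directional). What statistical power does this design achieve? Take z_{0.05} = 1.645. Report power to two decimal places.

For two equal groups, power = Φ(d·√(n/2) − z_{α}).
d·√(n/2) = 0.49 × √(29/2) = 0.49 × 3.808 = 1.866.
z_β = 1.866 − 1.645 = 0.221.
Power = Φ(0.221) = 0.587.

power ≈ 0.59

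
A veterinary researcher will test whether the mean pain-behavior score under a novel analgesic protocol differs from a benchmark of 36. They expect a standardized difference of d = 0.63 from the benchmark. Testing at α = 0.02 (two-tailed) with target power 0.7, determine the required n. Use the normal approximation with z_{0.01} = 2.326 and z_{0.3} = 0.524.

n = 21

For a one-sample test: n = ((z_{α/2} + z_β) / d)².
z_{α/2} + z_β = 2.326 + 0.524 = 2.850.
n = (2.850 / 0.63)² = 4.524² = 20.46.
Round up.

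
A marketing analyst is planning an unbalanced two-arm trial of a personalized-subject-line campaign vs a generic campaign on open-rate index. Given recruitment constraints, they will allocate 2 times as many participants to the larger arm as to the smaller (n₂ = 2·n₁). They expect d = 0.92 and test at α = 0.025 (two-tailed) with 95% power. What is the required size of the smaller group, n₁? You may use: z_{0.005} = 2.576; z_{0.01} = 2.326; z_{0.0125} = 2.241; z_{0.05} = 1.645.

With allocation ratio k = n₂/n₁ = 2, Var(x̄₁−x̄₂) = σ²(1/n₁ + 1/(k·n₁)) = σ²·(k+1)/(k·n₁).
So n₁ = (1 + 1/k)·((z_{α/2} + z_β)/d)² = 1.500 × (3.886/0.92)².
n₁ = 1.500 × 17.84 = 26.8.
Round up: n₁ = 27, giving n₂ = 2 × 27 = 54.

n₁ = 27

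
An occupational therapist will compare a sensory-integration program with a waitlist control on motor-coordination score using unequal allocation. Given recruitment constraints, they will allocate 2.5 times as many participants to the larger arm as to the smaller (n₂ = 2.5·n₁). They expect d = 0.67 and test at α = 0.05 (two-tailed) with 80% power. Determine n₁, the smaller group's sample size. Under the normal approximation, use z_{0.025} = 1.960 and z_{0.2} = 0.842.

n₁ = 25

With allocation ratio k = n₂/n₁ = 2.5, Var(x̄₁−x̄₂) = σ²(1/n₁ + 1/(k·n₁)) = σ²·(k+1)/(k·n₁).
So n₁ = (1 + 1/k)·((z_{α/2} + z_β)/d)² = 1.400 × (2.802/0.67)².
n₁ = 1.400 × 17.49 = 24.5.
Round up: n₁ = 25, giving n₂ = ⌈2.5 × 25⌉ = ⌈62.5⌉ = 63.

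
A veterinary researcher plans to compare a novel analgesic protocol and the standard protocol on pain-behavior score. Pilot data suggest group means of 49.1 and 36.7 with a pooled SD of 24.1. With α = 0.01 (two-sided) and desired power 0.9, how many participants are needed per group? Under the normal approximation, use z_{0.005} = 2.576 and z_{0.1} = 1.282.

n = 113 per group

Cohen's d = |M₁ − M₂| / SD_pooled = |49.1 − 36.7| / 24.1 = 12.4 / 24.1 = 0.515.
For two independent groups with equal n: n = 2·((z_{α/2} + z_β) / d)².
z_{α/2} + z_β = 2.576 + 1.282 = 3.858.
n = 2 × (3.858 / 0.515)² = 2 × 7.491² = 2 × 56.12 = 112.2.
Round up to the next whole participant.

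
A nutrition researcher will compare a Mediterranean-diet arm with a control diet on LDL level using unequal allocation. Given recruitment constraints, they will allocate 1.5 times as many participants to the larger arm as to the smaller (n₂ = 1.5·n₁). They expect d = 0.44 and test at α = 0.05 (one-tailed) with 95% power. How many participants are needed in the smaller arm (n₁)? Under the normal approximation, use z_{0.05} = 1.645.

n₁ = 94

With allocation ratio k = n₂/n₁ = 1.5, Var(x̄₁−x̄₂) = σ²(1/n₁ + 1/(k·n₁)) = σ²·(k+1)/(k·n₁).
So n₁ = (1 + 1/k)·((z_{α} + z_β)/d)² = 1.667 × (3.290/0.44)².
n₁ = 1.667 × 55.91 = 93.2.
Round up: n₁ = 94, giving n₂ = 1.5 × 94 = 141.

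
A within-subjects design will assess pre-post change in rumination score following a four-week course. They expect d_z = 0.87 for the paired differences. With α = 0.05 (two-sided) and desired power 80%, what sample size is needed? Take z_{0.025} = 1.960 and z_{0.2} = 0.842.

n = 11 pairs

For a paired (one-sample on differences) test: n = ((z_{α/2} + z_β) / d)².
z_{α/2} + z_β = 1.960 + 0.842 = 2.802.
n = (2.802 / 0.87)² = 3.221² = 10.37.
Round up.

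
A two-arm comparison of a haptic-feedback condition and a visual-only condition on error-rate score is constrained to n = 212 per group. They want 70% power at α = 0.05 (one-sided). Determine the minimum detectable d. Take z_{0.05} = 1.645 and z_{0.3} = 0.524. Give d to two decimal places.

For two independent groups of n = 212 each: d_min = (z_{α} + z_β)·√(2/n).
z-sum = 1.645 + 0.524 = 2.169.
d_min = 2.169 × √(2/212) = 2.169 × 0.0971 = 0.211.

d_min ≈ 0.21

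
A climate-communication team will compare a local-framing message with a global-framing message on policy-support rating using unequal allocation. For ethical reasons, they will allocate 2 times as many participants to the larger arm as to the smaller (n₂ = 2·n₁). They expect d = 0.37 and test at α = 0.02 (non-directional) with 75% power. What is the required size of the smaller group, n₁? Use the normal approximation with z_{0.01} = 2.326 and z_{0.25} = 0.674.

With allocation ratio k = n₂/n₁ = 2, Var(x̄₁−x̄₂) = σ²(1/n₁ + 1/(k·n₁)) = σ²·(k+1)/(k·n₁).
So n₁ = (1 + 1/k)·((z_{α/2} + z_β)/d)² = 1.500 × (3.000/0.37)².
n₁ = 1.500 × 65.74 = 98.6.
Round up: n₁ = 99, giving n₂ = 2 × 99 = 198.

n₁ = 99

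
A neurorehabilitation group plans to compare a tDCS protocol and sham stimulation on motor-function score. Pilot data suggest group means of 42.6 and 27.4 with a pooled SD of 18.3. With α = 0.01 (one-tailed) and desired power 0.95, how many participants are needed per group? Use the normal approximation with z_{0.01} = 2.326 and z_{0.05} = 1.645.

Cohen's d = |M₁ − M₂| / SD_pooled = |42.6 − 27.4| / 18.3 = 15.2 / 18.3 = 0.831.
For two independent groups with equal n: n = 2·((z_{α} + z_β) / d)².
z_{α} + z_β = 2.326 + 1.645 = 3.971.
n = 2 × (3.971 / 0.831)² = 2 × 4.779² = 2 × 22.83 = 45.7.
Round up to the next whole participant.

n = 46 per group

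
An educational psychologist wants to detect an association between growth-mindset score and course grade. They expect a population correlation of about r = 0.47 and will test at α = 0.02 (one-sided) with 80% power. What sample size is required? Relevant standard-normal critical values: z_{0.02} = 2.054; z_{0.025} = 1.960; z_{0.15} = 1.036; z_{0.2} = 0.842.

Fisher's z: C = ½·ln((1+r)/(1−r)) = ½·ln(2.7736) = 0.5101.
n = ((z_{α} + z_β)/C)² + 3.
(2.054 + 0.842) / 0.5101 = 2.896 / 0.5101 = 5.677.
n = 5.677² + 3 = 32.23 + 3 = 35.2.
Round up.

n = 36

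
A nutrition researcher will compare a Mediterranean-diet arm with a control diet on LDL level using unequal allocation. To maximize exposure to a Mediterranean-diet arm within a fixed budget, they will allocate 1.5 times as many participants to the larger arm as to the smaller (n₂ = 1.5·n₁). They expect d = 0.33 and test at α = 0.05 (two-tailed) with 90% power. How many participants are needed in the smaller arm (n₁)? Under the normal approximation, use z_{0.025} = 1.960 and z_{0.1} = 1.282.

n₁ = 161

With allocation ratio k = n₂/n₁ = 1.5, Var(x̄₁−x̄₂) = σ²(1/n₁ + 1/(k·n₁)) = σ²·(k+1)/(k·n₁).
So n₁ = (1 + 1/k)·((z_{α/2} + z_β)/d)² = 1.667 × (3.242/0.33)².
n₁ = 1.667 × 96.52 = 160.9.
Round up: n₁ = 161, giving n₂ = ⌈1.5 × 161⌉ = ⌈241.5⌉ = 242.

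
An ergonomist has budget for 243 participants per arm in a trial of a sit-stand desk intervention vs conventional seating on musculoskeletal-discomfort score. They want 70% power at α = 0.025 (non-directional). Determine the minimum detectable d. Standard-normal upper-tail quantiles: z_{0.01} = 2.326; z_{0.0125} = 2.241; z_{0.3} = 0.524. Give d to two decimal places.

For two independent groups of n = 243 each: d_min = (z_{α/2} + z_β)·√(2/n).
z-sum = 2.241 + 0.524 = 2.765.
d_min = 2.765 × √(2/243) = 2.765 × 0.0907 = 0.251.

d_min ≈ 0.25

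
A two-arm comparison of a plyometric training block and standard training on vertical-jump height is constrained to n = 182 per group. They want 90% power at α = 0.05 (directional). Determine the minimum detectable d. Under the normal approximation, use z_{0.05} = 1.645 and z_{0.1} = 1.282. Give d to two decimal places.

For two independent groups of n = 182 each: d_min = (z_{α} + z_β)·√(2/n).
z-sum = 1.645 + 1.282 = 2.927.
d_min = 2.927 × √(2/182) = 2.927 × 0.1048 = 0.307.

d_min ≈ 0.31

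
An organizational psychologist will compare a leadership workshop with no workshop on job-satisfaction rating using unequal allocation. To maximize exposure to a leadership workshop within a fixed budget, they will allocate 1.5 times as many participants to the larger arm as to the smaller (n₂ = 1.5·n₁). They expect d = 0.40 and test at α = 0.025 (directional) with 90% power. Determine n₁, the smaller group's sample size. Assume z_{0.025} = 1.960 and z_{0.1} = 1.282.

With allocation ratio k = n₂/n₁ = 1.5, Var(x̄₁−x̄₂) = σ²(1/n₁ + 1/(k·n₁)) = σ²·(k+1)/(k·n₁).
So n₁ = (1 + 1/k)·((z_{α} + z_β)/d)² = 1.667 × (3.242/0.40)².
n₁ = 1.667 × 65.69 = 109.5.
Round up: n₁ = 110, giving n₂ = 1.5 × 110 = 165.

n₁ = 110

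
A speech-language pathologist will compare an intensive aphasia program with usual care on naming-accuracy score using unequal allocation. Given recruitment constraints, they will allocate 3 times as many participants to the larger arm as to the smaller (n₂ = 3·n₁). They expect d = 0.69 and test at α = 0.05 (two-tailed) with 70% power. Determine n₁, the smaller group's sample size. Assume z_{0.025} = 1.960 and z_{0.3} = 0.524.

n₁ = 18

With allocation ratio k = n₂/n₁ = 3, Var(x̄₁−x̄₂) = σ²(1/n₁ + 1/(k·n₁)) = σ²·(k+1)/(k·n₁).
So n₁ = (1 + 1/k)·((z_{α/2} + z_β)/d)² = 1.333 × (2.484/0.69)².
n₁ = 1.333 × 12.96 = 17.3.
Round up: n₁ = 18, giving n₂ = 3 × 18 = 54.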